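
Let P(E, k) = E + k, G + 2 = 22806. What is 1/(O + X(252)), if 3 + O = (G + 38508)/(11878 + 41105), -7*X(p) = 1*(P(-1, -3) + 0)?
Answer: -7569/9623 ≈ -0.78655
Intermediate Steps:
G = 22804 (G = -2 + 22806 = 22804)
X(p) = 4/7 (X(p) = -((-1 - 3) + 0)/7 = -(-4 + 0)/7 = -(-4)/7 = -⅐*(-4) = 4/7)
O = -97637/52983 (O = -3 + (22804 + 38508)/(11878 + 41105) = -3 + 61312/52983 = -97637/52983 ≈ -1.8428)
1/(O + X(252)) = 1/(-97637/52983 + 4/7) = 1/(-9623/7569) = -7569/9623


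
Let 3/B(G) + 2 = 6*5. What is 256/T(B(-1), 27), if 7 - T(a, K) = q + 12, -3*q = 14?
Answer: -768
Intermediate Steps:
q = -14/3 (q = -1/3*14 = -14/3 ≈ -4.6667)
B(G) = 3/28 (B(G) = 3/(-2 + 6*5) = 3/(-2 + 30) = 3/28)
T(a, K) = -1/3 (T(a, K) = 7 - (-14/3 + 12) = 7 - 1*22/3 = 7 - 22/3 = -1/3)
256/T(B(-1), 27) = 256/(-1/3) = 256*(-3) = -768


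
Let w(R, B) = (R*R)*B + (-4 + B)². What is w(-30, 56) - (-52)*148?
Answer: 60800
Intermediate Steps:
w(R, B) = (-4 + B)² + B*R² (w(R, B) = R²*B + (-4 + B)² = B*R² + (-4 + B)² = (-4 + B)² + B*R²)
w(-30, 56) - (-52)*148 = ((-4 + 56)² + 56*(-30)²) - (-52)*148 = (52² + 56*900) - 1*(-7696) = (2704 + 50400) + 7696 = 53104 + 7696 = 60800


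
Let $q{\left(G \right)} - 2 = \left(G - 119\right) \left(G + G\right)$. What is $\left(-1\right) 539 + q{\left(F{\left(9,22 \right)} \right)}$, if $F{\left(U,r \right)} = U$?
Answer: $-2517$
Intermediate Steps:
$q{\left(G \right)} = 2 + 2 G \left(-119 + G\right)$ ($q{\left(G \right)} = 2 + \left(G - 119\right) \left(G + G\right) = 2 + \left(-119 + G\right) 2 G = 2 + 2 G \left(-119 + G\right)$)
$\left(-1\right) 539 + q{\left(F{\left(9,22 \right)} \right)} = \left(-1\right) 539 + \left(2 - 2142 + 2 \cdot 9^{2}\right) = -539 + \left(2 - 2142 + 2 \cdot 81\right) = -539 + \left(2 - 2142 + 162\right) = -539 - 1978 = -2517$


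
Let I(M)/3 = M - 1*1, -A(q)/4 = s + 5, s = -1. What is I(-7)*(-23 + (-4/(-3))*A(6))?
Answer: 1064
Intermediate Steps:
A(q) = -16 (A(q) = -4*(-1 + 5) = -4*4 = -16)
I(M) = -3 + 3*M (I(M) = 3*(M - 1*1) = 3*(M - 1) = 3*(-1 + M) = -3 + 3*M)
I(-7)*(-23 + (-4/(-3))*A(6)) = (-3 + 3*(-7))*(-23 - 4/(-3)*(-16)) = (-3 - 21)*(-23 - 4*(-1/3)*(-16)) = -24*(-23 + (4/3)*(-16)) = -24*(-23 - 64/3) = -24*(-133/3) = 1064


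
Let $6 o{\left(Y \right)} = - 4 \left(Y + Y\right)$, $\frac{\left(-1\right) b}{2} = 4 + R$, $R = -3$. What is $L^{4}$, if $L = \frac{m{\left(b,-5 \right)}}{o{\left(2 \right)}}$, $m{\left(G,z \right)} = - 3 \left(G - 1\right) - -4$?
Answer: $\frac{2313441}{4096} \approx 564.8$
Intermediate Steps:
$b = -2$ ($b = - 2 \left(4 - 3\right) = \left(-2\right) 1 = -2$)
$o{\left(Y \right)} = - \frac{4 Y}{3}$ ($o{\left(Y \right)} = \frac{\left(-4\right) \left(Y + Y\right)}{6} = \frac{\left(-4\right) 2 Y}{6} = \frac{\left(-8\right) Y}{6} = - \frac{4 Y}{3}$)
$m{\left(G,z \right)} = 7 - 3 G$ ($m{\left(G,z \right)} = - 3 \left(-1 + G\right) + 4 = \left(3 - 3 G\right) + 4 = 7 - 3 G$)
$L = - \frac{39}{8}$ ($L = \frac{7 - -6}{\left(- \frac{4}{3}\right) 2} = \frac{7 + 6}{- \frac{8}{3}} = 13 \left(- \frac{3}{8}\right) = - \frac{39}{8} \approx -4.875$)
$L^{4} = \left(- \frac{39}{8}\right)^{4} = \frac{2313441}{4096}$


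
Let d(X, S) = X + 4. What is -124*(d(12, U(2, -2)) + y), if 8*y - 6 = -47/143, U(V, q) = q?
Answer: -592565/286 ≈ -2071.9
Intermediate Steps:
d(X, S) = 4 + X
y = 811/1144 (y = 3/4 + (-47/143)/8 = 3/4 + (-47*1/143)/8 = 3/4 + (1/8)*(-47/143) = 3/4 - 47/1144 = 811/1144 ≈ 0.70892)
-124*(d(12, U(2, -2)) + y) = -124*((4 + 12) + 811/1144) = -124*(16 + 811/1144) = -124*19115/1144 = -592565/286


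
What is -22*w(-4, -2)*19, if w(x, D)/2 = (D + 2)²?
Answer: 0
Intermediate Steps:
w(x, D) = 2*(2 + D)² (w(x, D) = 2*(D + 2)² = 2*(2 + D)²)
-22*w(-4, -2)*19 = -44*(2 - 2)²*19 = -44*0²*19 = -44*0*19 = -22*0*19 = 0*19 = 0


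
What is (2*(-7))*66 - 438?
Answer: -1362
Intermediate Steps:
(2*(-7))*66 - 438 = -14*66 - 438 = -924 - 438 = -1362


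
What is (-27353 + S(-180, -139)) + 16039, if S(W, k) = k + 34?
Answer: -11419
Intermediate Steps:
S(W, k) = 34 + k
(-27353 + S(-180, -139)) + 16039 = (-27353 + (34 - 139)) + 16039 = (-27353 - 105) + 16039 = -27458 + 16039 = -11419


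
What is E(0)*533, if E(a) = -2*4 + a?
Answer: -4264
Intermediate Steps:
E(a) = -8 + a
E(0)*533 = (-8 + 0)*533 = -8*533 = -4264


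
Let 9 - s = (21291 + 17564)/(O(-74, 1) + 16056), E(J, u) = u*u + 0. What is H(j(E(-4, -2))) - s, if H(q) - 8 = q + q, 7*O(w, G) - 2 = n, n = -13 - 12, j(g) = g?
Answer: 1058568/112369 ≈ 9.4205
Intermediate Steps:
E(J, u) = u² (E(J, u) = u² + 0 = u²)
n = -25
O(w, G) = -23/7 (O(w, G) = 2/7 + (⅐)*(-25) = 2/7 - 25/7 = -23/7)
s = 739336/112369 (s = 9 - (21291 + 17564)/(-23/7 + 16056) = 9 - 38855/112369/7 = 9 - 38855*7/112369 = 9 - 1*271985/112369 = 9 - 271985/112369 = 739336/112369 ≈ 6.5795)
H(q) = 8 + 2*q (H(q) = 8 + (q + q) = 8 + 2*q)
H(j(E(-4, -2))) - s = (8 + 2*(-2)²) - 1*739336/112369 = (8 + 2*4) - 739336/112369 = (8 + 8) - 739336/112369 = 16 - 739336/112369 = 1058568/112369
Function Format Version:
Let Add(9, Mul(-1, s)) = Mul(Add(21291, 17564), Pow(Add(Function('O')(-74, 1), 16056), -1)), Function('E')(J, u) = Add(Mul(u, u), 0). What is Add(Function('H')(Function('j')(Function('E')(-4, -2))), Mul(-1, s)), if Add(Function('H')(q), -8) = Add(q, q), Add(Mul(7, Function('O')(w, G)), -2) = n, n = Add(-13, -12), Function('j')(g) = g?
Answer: Rational(1058568, 112369) ≈ 9.4205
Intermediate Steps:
Function('E')(J, u) = Pow(u, 2) (Function('E')(J, u) = Add(Pow(u, 2), 0) = Pow(u, 2))
n = -25
Function('O')(w, G) = Rational(-23, 7) (Function('O')(w, G) = Add(Rational(2, 7), Mul(Rational(1, 7), -25)) = Add(Rational(2, 7), Rational(-25, 7)) = Rational(-23, 7))
s = Rational(739336, 112369) (s = Add(9, Mul(-1, Mul(Add(21291, 17564), Pow(Add(Rational(-23, 7), 16056), -1)))) = Add(9, Mul(-1, Mul(38855, Pow(Rational(112369, 7), -1)))) = Add(9, Mul(-1, Mul(38855, Rational(7, 112369)))) = Add(9, Mul(-1, Rational(271985, 112369))) = Add(9, Rational(-271985, 112369)) = Rational(739336, 112369) ≈ 6.5795)
Function('H')(q) = Add(8, Mul(2, q)) (Function('H')(q) = Add(8, Add(q, q)) = Add(8, Mul(2, q)))
Add(Function('H')(Function('j')(Function('E')(-4, -2))), Mul(-1, s)) = Add(Add(8, Mul(2, Pow(-2, 2))), Mul(-1, Rational(739336, 112369))) = Add(Add(8, Mul(2, 4)), Rational(-739336, 112369)) = Add(Add(8, 8), Rational(-739336, 112369)) = Add(16, Rational(-739336, 112369)) = Rational(1058568, 112369)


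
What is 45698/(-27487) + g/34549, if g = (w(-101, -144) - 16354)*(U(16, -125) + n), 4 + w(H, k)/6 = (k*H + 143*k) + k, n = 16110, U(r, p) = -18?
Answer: -23679011458322/949648363 ≈ -24935.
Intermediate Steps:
w(H, k) = -24 + 864*k + 6*H*k (w(H, k) = -24 + 6*((k*H + 143*k) + k) = -24 + 6*((H*k + 143*k) + k) = -24 + 6*((143*k + H*k) + k) = -24 + 6*(144*k + H*k) = -24 + (864*k + 6*H*k) = -24 + 864*k + 6*H*k)
g = -861404760 (g = ((-24 + 864*(-144) + 6*(-101)*(-144)) - 16354)*(-18 + 16110) = ((-24 - 124416 + 87264) - 16354)*16092 = (-37176 - 16354)*16092 = -53530*16092 = -861404760)
45698/(-27487) + g/34549 = 45698/(-27487) - 861404760/34549 = 45698*(-1/27487) - 861404760*1/34549 = -45698/27487 - 861404760/34549 = -23679011458322/949648363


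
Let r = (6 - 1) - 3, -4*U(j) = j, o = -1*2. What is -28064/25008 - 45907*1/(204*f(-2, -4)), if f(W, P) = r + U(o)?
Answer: -8071909/88570 ≈ -91.136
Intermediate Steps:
o = -2
U(j) = -j/4
r = 2 (r = 5 - 3 = 2)
f(W, P) = 5/2 (f(W, P) = 2 - ¼*(-2) = 2 + ½ = 5/2)
-28064/25008 - 45907*1/(204*f(-2, -4)) = -28064/25008 - 45907/(((5/2)*12)*17) = -28064*1/25008 - 45907/(30*17) = -1754/1563 - 45907/510 = -8071909/88570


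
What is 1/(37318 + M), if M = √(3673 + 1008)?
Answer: 37318/1392628443 - √4681/1392628443 ≈ 2.6748e-5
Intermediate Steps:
M = √4681 ≈ 68.418
1/(37318 + M) = 1/(37318 + √4681)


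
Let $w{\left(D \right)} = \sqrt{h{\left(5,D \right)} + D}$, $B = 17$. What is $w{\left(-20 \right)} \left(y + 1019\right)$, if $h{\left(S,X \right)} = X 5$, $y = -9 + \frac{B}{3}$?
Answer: $\frac{6094 i \sqrt{30}}{3} \approx 11126.0 i$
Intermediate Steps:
$y = - \frac{10}{3}$ ($y = -9 + \frac{1}{3} \cdot 17 = -9 + \frac{17}{3} = - \frac{10}{3} \approx -3.3333$)
$h{\left(S,X \right)} = 5 X$
$w{\left(D \right)} = \sqrt{6} \sqrt{D}$ ($w{\left(D \right)} = \sqrt{5 D + D} = \sqrt{6 D} = \sqrt{6} \sqrt{D}$)
$w{\left(-20 \right)} \left(y + 1019\right) = \sqrt{6} \sqrt{-20} \left(- \frac{10}{3} + 1019\right) = \sqrt{6} \cdot 2 i \sqrt{5} \cdot \frac{3047}{3} = 2 i \sqrt{30} \cdot \frac{3047}{3} = \frac{6094 i \sqrt{30}}{3}$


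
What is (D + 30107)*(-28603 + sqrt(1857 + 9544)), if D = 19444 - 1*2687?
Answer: -1340450992 + 46864*sqrt(11401) ≈ -1.3354e+9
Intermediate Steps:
D = 16757 (D = 19444 - 2687 = 16757)
(D + 30107)*(-28603 + sqrt(1857 + 9544)) = (16757 + 30107)*(-28603 + sqrt(1857 + 9544)) = 46864*(-28603 + sqrt(11401)) = -1340450992 + 46864*sqrt(11401)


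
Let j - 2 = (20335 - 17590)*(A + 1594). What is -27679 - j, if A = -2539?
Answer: 2566344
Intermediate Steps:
j = -2594023 (j = 2 + (20335 - 17590)*(-2539 + 1594) = 2 + 2745*(-945) = 2 - 2594025 = -2594023)
-27679 - j = -27679 - 1*(-2594023) = -27679 + 2594023 = 2566344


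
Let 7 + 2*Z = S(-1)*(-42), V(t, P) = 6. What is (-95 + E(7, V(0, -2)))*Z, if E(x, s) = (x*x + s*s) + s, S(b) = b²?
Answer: 98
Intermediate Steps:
Z = -49/2 (Z = -7/2 + ((-1)²*(-42))/2 = -7/2 + (1*(-42))/2 = -7/2 + (½)*(-42) = -7/2 - 21 = -49/2 ≈ -24.500)
E(x, s) = s + s² + x² (E(x, s) = (x² + s²) + s = (s² + x²) + s = s + s² + x²)
(-95 + E(7, V(0, -2)))*Z = (-95 + (6 + 6² + 7²))*(-49/2) = (-95 + (6 + 36 + 49))*(-49/2) = (-95 + 91)*(-49/2) = -4*(-49/2) = 98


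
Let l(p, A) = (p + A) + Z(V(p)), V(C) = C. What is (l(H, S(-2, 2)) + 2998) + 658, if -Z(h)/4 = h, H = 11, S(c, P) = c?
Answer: 3621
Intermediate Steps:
Z(h) = -4*h
l(p, A) = A - 3*p (l(p, A) = (p + A) - 4*p = (A + p) - 4*p = A - 3*p)
(l(H, S(-2, 2)) + 2998) + 658 = ((-2 - 3*11) + 2998) + 658 = ((-2 - 33) + 2998) + 658 = (-35 + 2998) + 658 = 2963 + 658 = 3621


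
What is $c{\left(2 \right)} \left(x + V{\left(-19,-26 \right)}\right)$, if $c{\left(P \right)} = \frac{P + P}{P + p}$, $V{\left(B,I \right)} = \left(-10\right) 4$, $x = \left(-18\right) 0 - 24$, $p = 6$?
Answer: $-32$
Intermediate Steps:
$x = -24$ ($x = 0 - 24 = -24$)
$V{\left(B,I \right)} = -40$
$c{\left(P \right)} = \frac{2 P}{6 + P}$ ($c{\left(P \right)} = \frac{P + P}{P + 6} = \frac{2 P}{6 + P}$)
$c{\left(2 \right)} \left(x + V{\left(-19,-26 \right)}\right) = 2 \cdot 2 \frac{1}{6 + 2} \left(-24 - 40\right) = 2 \cdot 2 \cdot \frac{1}{8} \left(-64\right) = \frac{1}{2} \left(-64\right) = -32$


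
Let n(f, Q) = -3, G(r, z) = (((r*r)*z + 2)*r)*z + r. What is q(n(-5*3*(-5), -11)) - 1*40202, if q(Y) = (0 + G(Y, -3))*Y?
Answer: -39518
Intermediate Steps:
G(r, z) = r + r*z*(2 + z*r²) (G(r, z) = ((r²*z + 2)*r)*z + r = ((z*r² + 2)*r)*z + r = ((2 + z*r²)*r)*z + r = (r*(2 + z*r²))*z + r = r*z*(2 + z*r²) + r = r + r*z*(2 + z*r²))
q(Y) = Y²*(-5 + 9*Y²) (q(Y) = (0 + Y*(1 + 2*(-3) + Y²*(-3)²))*Y = (0 + Y*(1 - 6 + Y²*9))*Y = (0 + Y*(1 - 6 + 9*Y²))*Y = (0 + Y*(-5 + 9*Y²))*Y = (Y*(-5 + 9*Y²))*Y = Y²*(-5 + 9*Y²))
q(n(-5*3*(-5), -11)) - 1*40202 = (-3)²*(-5 + 9*(-3)²) - 1*40202 = 9*(-5 + 9*9) - 40202 = 9*(-5 + 81) - 40202 = 9*76 - 40202 = 684 - 40202 = -39518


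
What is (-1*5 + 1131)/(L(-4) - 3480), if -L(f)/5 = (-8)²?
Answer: -563/1900 ≈ -0.29632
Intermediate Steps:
L(f) = -320 (L(f) = -5*(-8)² = -5*64 = -320)
(-1*5 + 1131)/(L(-4) - 3480) = (-1*5 + 1131)/(-320 - 3480) = (-5 + 1131)/(-3800) = 1126*(-1/3800) = -563/1900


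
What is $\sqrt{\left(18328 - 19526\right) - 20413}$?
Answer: $i \sqrt{21611} \approx 147.01 i$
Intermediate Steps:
$\sqrt{\left(18328 - 19526\right) - 20413} = \sqrt{-1198 - 20413} = \sqrt{-21611} = i \sqrt{21611}$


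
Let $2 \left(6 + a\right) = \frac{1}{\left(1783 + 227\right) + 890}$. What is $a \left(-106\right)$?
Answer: $\frac{1844347}{2900} \approx 635.98$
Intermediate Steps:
$a = - \frac{34799}{5800}$ ($a = -6 + \frac{1}{2 \left(\left(1783 + 227\right) + 890\right)} = -6 + \frac{1}{2 \left(2010 + 890\right)} = -6 + \frac{1}{2 \cdot 2900} = -6 + \frac{1}{2} \cdot \frac{1}{2900} = -6 + \frac{1}{5800} = - \frac{34799}{5800} \approx -5.9998$)
$a \left(-106\right) = \left(- \frac{34799}{5800}\right) \left(-106\right) = \frac{1844347}{2900}$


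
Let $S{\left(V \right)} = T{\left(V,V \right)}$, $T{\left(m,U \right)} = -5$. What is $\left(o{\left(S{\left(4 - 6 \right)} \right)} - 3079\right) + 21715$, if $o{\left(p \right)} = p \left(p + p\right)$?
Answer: $18686$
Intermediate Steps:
$S{\left(V \right)} = -5$
$o{\left(p \right)} = 2 p^{2}$ ($o{\left(p \right)} = p 2 p = 2 p^{2}$)
$\left(o{\left(S{\left(4 - 6 \right)} \right)} - 3079\right) + 21715 = \left(2 \left(-5\right)^{2} - 3079\right) + 21715 = \left(2 \cdot 25 - 3079\right) + 21715 = \left(50 - 3079\right) + 21715 = -3029 + 21715 = 18686$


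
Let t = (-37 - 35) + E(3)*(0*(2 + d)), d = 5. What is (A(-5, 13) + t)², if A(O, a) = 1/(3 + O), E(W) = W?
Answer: 21025/4 ≈ 5256.3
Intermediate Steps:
t = -72 (t = (-37 - 35) + 3*(0*(2 + 5)) = -72 + 3*(0*7) = -72 + 3*0 = -72 + 0 = -72)
(A(-5, 13) + t)² = (1/(3 - 5) - 72)² = (1/(-2) - 72)² = (-½ - 72)² = (-145/2)² = 21025/4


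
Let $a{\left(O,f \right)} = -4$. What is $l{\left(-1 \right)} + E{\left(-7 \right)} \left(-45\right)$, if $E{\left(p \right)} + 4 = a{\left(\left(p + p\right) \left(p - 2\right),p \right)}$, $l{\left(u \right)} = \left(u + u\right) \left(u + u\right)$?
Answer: $364$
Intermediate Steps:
$l{\left(u \right)} = 4 u^{2}$ ($l{\left(u \right)} = 2 u 2 u = 4 u^{2}$)
$E{\left(p \right)} = -8$ ($E{\left(p \right)} = -4 - 4 = -8$)
$l{\left(-1 \right)} + E{\left(-7 \right)} \left(-45\right) = 4 \left(-1\right)^{2} - -360 = 4 \cdot 1 + 360 = 4 + 360 = 364$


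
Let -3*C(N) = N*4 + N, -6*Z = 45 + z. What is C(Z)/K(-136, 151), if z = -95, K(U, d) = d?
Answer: -125/1359 ≈ -0.091979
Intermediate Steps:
Z = 25/3 (Z = -(45 - 95)/6 = -⅙*(-50) = 25/3 ≈ 8.3333)
C(N) = -5*N/3 (C(N) = -(N*4 + N)/3 = -(4*N + N)/3 = -5*N/3)
C(Z)/K(-136, 151) = -5/3*25/3/151 = -125/9*1/151 = -125/1359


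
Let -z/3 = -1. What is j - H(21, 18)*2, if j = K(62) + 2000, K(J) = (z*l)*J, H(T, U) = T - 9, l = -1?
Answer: 1790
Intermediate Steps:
H(T, U) = -9 + T
z = 3 (z = -3*(-1) = 3)
K(J) = -3*J (K(J) = (3*(-1))*J = -3*J)
j = 1814 (j = -3*62 + 2000 = -186 + 2000 = 1814)
j - H(21, 18)*2 = 1814 - (-9 + 21)*2 = 1814 - 12*2 = 1814 - 1*24 = 1814 - 24 = 1790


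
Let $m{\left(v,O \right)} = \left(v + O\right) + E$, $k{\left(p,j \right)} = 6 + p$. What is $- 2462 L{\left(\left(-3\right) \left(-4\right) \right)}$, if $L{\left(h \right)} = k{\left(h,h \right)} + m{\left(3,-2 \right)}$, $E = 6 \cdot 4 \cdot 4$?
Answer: $-283130$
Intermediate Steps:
$E = 96$ ($E = 24 \cdot 4 = 96$)
$m{\left(v,O \right)} = 96 + O + v$ ($m{\left(v,O \right)} = \left(v + O\right) + 96 = \left(O + v\right) + 96 = 96 + O + v$)
$L{\left(h \right)} = 103 + h$ ($L{\left(h \right)} = \left(6 + h\right) + \left(96 - 2 + 3\right) = \left(6 + h\right) + 97 = 103 + h$)
$- 2462 L{\left(\left(-3\right) \left(-4\right) \right)} = - 2462 \left(103 - -12\right) = - 2462 \left(103 + 12\right) = \left(-2462\right) 115 = -283130$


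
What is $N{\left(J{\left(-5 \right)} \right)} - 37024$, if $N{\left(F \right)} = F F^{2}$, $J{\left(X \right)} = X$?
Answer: $-37149$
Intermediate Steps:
$N{\left(F \right)} = F^{3}$
$N{\left(J{\left(-5 \right)} \right)} - 37024 = \left(-5\right)^{3} - 37024 = -125 - 37024 = -37149$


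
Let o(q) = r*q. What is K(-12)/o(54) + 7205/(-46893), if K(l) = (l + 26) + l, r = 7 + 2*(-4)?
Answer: -7316/38367 ≈ -0.19068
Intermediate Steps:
r = -1 (r = 7 - 8 = -1)
o(q) = -q
K(l) = 26 + 2*l (K(l) = (26 + l) + l = 26 + 2*l)
K(-12)/o(54) + 7205/(-46893) = (26 + 2*(-12))/((-1*54)) + 7205/(-46893) = (26 - 24)/(-54) + 7205*(-1/46893) = 2*(-1/54) - 655/4263 = -1/27 - 655/4263 = -7316/38367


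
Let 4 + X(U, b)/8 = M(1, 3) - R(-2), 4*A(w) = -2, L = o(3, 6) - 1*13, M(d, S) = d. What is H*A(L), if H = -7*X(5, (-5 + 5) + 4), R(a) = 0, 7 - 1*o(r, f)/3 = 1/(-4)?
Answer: -84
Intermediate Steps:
o(r, f) = 87/4 (o(r, f) = 21 - 3/(-4) = 21 - 3*(-1/4) = 21 + 3/4 = 87/4)
L = 35/4 (L = 87/4 - 1*13 = 87/4 - 13 = 35/4 ≈ 8.7500)
A(w) = -1/2 (A(w) = (1/4)*(-2) = -1/2)
X(U, b) = -24 (X(U, b) = -32 + 8*(1 - 1*0) = -32 + 8*(1 + 0) = -32 + 8*1 = -32 + 8 = -24)
H = 168 (H = -7*(-24) = 168)
H*A(L) = 168*(-1/2) = -84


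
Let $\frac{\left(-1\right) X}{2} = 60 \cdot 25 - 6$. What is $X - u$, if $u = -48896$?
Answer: $45908$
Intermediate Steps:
$X = -2988$ ($X = - 2 \left(60 \cdot 25 - 6\right) = - 2 \left(1500 - 6\right) = \left(-2\right) 1494 = -2988$)
$X - u = -2988 - -48896 = -2988 + 48896 = 45908$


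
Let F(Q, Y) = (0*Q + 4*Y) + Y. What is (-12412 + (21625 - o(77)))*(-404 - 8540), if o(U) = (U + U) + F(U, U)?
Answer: -77580256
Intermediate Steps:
F(Q, Y) = 5*Y (F(Q, Y) = (0 + 4*Y) + Y = 4*Y + Y = 5*Y)
o(U) = 7*U (o(U) = (U + U) + 5*U = 2*U + 5*U = 7*U)
(-12412 + (21625 - o(77)))*(-404 - 8540) = (-12412 + (21625 - 7*77))*(-404 - 8540) = (-12412 + (21625 - 1*539))*(-8944) = (-12412 + (21625 - 539))*(-8944) = (-12412 + 21086)*(-8944) = 8674*(-8944) = -77580256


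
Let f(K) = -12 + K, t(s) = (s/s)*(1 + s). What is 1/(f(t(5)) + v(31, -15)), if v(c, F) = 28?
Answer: 1/22 ≈ 0.045455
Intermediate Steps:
t(s) = 1 + s (t(s) = 1*(1 + s) = 1 + s)
1/(f(t(5)) + v(31, -15)) = 1/((-12 + (1 + 5)) + 28) = 1/((-12 + 6) + 28) = 1/(-6 + 28) = 1/22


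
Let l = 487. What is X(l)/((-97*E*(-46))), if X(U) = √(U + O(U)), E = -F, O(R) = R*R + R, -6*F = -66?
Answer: -√238143/49082 ≈ -0.0099425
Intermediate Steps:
F = 11 (F = -⅙*(-66) = 11)
O(R) = R + R² (O(R) = R² + R = R + R²)
E = -11 (E = -1*11 = -11)
X(U) = √(U + U*(1 + U))
X(l)/((-97*E*(-46))) = √(487*(2 + 487))/((-97*(-11)*(-46))) = √(487*489)/((1067*(-46))) = √238143/(-49082) = √238143*(-1/49082) = -√238143/49082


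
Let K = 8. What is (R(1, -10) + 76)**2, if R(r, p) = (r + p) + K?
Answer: 5625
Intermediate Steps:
R(r, p) = 8 + p + r (R(r, p) = (r + p) + 8 = (p + r) + 8 = 8 + p + r)
(R(1, -10) + 76)**2 = ((8 - 10 + 1) + 76)**2 = (-1 + 76)**2 = 75**2 = 5625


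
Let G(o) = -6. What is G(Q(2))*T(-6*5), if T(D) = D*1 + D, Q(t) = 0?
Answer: 360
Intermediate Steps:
T(D) = 2*D (T(D) = D + D = 2*D)
G(Q(2))*T(-6*5) = -12*(-6*5) = -12*(-30) = -6*(-60) = 360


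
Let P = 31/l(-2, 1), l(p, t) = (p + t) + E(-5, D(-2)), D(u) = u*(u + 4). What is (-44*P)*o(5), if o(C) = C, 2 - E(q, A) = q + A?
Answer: -682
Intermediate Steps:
D(u) = u*(4 + u)
E(q, A) = 2 - A - q (E(q, A) = 2 - (q + A) = 2 - (A + q) = 2 + (-A - q) = 2 - A - q)
l(p, t) = 11 + p + t (l(p, t) = (p + t) + (2 - (-2)*(4 - 2) - 1*(-5)) = (p + t) + (2 - (-2)*2 + 5) = (p + t) + (2 - 1*(-4) + 5) = (p + t) + (2 + 4 + 5) = (p + t) + 11 = 11 + p + t)
P = 31/10 (P = 31/(11 - 2 + 1) = 31/10 ≈ 3.1000)
(-44*P)*o(5) = -44*31/10*5 = -682/5*5 = -682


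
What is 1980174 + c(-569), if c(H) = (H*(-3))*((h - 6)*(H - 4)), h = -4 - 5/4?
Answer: 51935691/4 ≈ 1.2984e+7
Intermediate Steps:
h = -21/4 (h = -4 - 5/4 = -21/4 ≈ -5.2500)
c(H) = -3*H*(45 - 45*H/4) (c(H) = (H*(-3))*((-21/4 - 6)*(H - 4)) = (-3*H)*(-45*(-4 + H)/4) = (-3*H)*(45 - 45*H/4) = -3*H*(45 - 45*H/4))
1980174 + c(-569) = 1980174 + (135/4)*(-569)*(-4 - 569) = 1980174 + (135/4)*(-569)*(-573) = 1980174 + 44014995/4 = 51935691/4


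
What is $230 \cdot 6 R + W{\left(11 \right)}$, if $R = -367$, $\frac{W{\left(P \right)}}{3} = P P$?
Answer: $-506097$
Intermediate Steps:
$W{\left(P \right)} = 3 P^{2}$ ($W{\left(P \right)} = 3 P P = 3 P^{2}$)
$230 \cdot 6 R + W{\left(11 \right)} = 230 \cdot 6 \left(-367\right) + 3 \cdot 11^{2} = 1380 \left(-367\right) + 3 \cdot 121 = -506460 + 363 = -506097$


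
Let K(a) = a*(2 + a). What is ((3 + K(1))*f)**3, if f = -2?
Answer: -1728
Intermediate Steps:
((3 + K(1))*f)**3 = ((3 + 1*(2 + 1))*(-2))**3 = ((3 + 1*3)*(-2))**3 = ((3 + 3)*(-2))**3 = (6*(-2))**3 = (-12)**3 = -1728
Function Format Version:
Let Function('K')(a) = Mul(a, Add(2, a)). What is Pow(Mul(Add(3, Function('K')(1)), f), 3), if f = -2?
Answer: -1728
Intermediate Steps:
Pow(Mul(Add(3, Function('K')(1)), f), 3) = Pow(Mul(Add(3, Mul(1, Add(2, 1))), -2), 3) = Pow(Mul(Add(3, Mul(1, 3)), -2), 3) = Pow(Mul(Add(3, 3), -2), 3) = Pow(Mul(6, -2), 3) = Pow(-12, 3) = -1728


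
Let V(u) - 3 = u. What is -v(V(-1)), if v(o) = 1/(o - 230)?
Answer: 1/228 ≈ 0.0043860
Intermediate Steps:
V(u) = 3 + u
v(o) = 1/(-230 + o)
-v(V(-1)) = -1/(-230 + (3 - 1)) = -1/(-230 + 2) = -1/(-228) = -1*(-1/228) = 1/228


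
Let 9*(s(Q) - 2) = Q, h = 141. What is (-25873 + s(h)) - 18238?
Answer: -132280/3 ≈ -44093.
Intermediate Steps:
s(Q) = 2 + Q/9
(-25873 + s(h)) - 18238 = (-25873 + (2 + (⅑)*141)) - 18238 = (-25873 + (2 + 47/3)) - 18238 = (-25873 + 53/3) - 18238 = -77566/3 - 18238 = -132280/3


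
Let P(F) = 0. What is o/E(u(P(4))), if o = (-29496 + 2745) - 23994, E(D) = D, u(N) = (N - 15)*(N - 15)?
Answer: -3383/15 ≈ -225.53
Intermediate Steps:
u(N) = (-15 + N)**2 (u(N) = (-15 + N)*(-15 + N) = (-15 + N)**2)
o = -50745 (o = -26751 - 23994 = -50745)
o/E(u(P(4))) = -50745/(-15 + 0)**2 = -50745/((-15)**2) = -50745/225 = -50745*1/225 = -3383/15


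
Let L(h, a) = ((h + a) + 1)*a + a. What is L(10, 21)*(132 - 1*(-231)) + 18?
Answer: 251577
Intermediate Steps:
L(h, a) = a + a*(1 + a + h) (L(h, a) = ((a + h) + 1)*a + a = (1 + a + h)*a + a = a*(1 + a + h) + a = a + a*(1 + a + h))
L(10, 21)*(132 - 1*(-231)) + 18 = (21*(2 + 21 + 10))*(132 - 1*(-231)) + 18 = (21*33)*(132 + 231) + 18 = 693*363 + 18 = 251559 + 18 = 251577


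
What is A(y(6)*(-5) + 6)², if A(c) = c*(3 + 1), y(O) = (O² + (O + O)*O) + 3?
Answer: 4822416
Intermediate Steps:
y(O) = 3 + 3*O² (y(O) = (O² + (2*O)*O) + 3 = (O² + 2*O²) + 3 = 3*O² + 3 = 3 + 3*O²)
A(c) = 4*c (A(c) = c*4 = 4*c)
A(y(6)*(-5) + 6)² = (4*((3 + 3*6²)*(-5) + 6))² = (4*((3 + 3*36)*(-5) + 6))² = (4*((3 + 108)*(-5) + 6))² = (4*(111*(-5) + 6))² = (4*(-555 + 6))² = (4*(-549))² = (-2196)² = 4822416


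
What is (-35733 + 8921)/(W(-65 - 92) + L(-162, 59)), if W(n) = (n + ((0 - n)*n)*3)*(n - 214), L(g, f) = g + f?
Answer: -26812/27492481 ≈ -0.00097525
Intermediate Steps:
L(g, f) = f + g
W(n) = (-214 + n)*(n - 3*n²) (W(n) = (n + ((-n)*n)*3)*(-214 + n) = (n - n²*3)*(-214 + n) = (n - 3*n²)*(-214 + n) = (-214 + n)*(n - 3*n²))
(-35733 + 8921)/(W(-65 - 92) + L(-162, 59)) = (-35733 + 8921)/((-65 - 92)*(-214 - 3*(-65 - 92)² + 643*(-65 - 92)) + (59 - 162)) = -26812/(-157*(-214 - 3*(-157)² + 643*(-157)) - 103) = -26812/(-157*(-214 - 3*24649 - 100951) - 103) = -26812/(-157*(-214 - 73947 - 100951) - 103) = -26812/(-157*(-175112) - 103) = -26812/(27492584 - 103) = -26812/27492481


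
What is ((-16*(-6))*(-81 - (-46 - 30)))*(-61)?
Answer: 29280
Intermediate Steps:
((-16*(-6))*(-81 - (-46 - 30)))*(-61) = (96*(-81 - 1*(-76)))*(-61) = (96*(-81 + 76))*(-61) = (96*(-5))*(-61) = -480*(-61) = 29280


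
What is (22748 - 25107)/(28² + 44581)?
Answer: -2359/45365 ≈ -0.052000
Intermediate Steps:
(22748 - 25107)/(28² + 44581) = -2359/(784 + 44581) = -2359/45365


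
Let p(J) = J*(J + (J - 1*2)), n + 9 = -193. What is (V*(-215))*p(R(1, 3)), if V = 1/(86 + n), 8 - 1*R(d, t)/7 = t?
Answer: 127925/29 ≈ 4411.2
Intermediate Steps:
R(d, t) = 56 - 7*t
n = -202 (n = -9 - 193 = -202)
p(J) = J*(-2 + 2*J) (p(J) = J*(J + (J - 2)) = J*(J + (-2 + J)) = J*(-2 + 2*J))
V = -1/116 (V = 1/(86 - 202) = 1/(-116) = -1/116 ≈ -0.0086207)
(V*(-215))*p(R(1, 3)) = (-1/116*(-215))*(2*(56 - 7*3)*(-1 + (56 - 7*3))) = 215*(2*(56 - 21)*(-1 + (56 - 21)))/116 = 215*(2*35*(-1 + 35))/116 = 215*(2*35*34)/116 = (215/116)*2380 = 127925/29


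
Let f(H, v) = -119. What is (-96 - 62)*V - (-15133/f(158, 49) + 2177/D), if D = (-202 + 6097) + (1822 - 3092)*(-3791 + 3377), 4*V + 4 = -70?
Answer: 10405302361/3721725 ≈ 2795.8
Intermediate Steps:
V = -37/2 (V = -1 + (¼)*(-70) = -1 - 35/2 = -37/2 ≈ -18.500)
D = 531675 (D = 5895 - 1270*(-414) = 5895 + 525780 = 531675)
(-96 - 62)*V - (-15133/f(158, 49) + 2177/D) = (-96 - 62)*(-37/2) - (-15133/(-119) + 2177/531675) = -158*(-37/2) - (-15133*(-1/119) + 2177*(1/531675)) = 2923 - (15133/119 + 2177/531675) = 2923 - 1*473299814/3721725 = 2923 - 473299814/3721725 = 10405302361/3721725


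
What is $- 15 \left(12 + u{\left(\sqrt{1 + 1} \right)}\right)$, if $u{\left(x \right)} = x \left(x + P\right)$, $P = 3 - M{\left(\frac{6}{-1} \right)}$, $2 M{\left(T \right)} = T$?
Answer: $-210 - 90 \sqrt{2} \approx -337.28$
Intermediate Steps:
$M{\left(T \right)} = \frac{T}{2}$
$P = 6$ ($P = 3 - \frac{6 \frac{1}{-1}}{2} = 3 - \frac{6 \left(-1\right)}{2} = 3 - \frac{1}{2} \left(-6\right) = 3 - -3 = 3 + 3 = 6$)
$u{\left(x \right)} = x \left(6 + x\right)$ ($u{\left(x \right)} = x \left(x + 6\right) = x \left(6 + x\right)$)
$- 15 \left(12 + u{\left(\sqrt{1 + 1} \right)}\right) = - 15 \left(12 + \sqrt{1 + 1} \left(6 + \sqrt{1 + 1}\right)\right) = - 15 \left(12 + \sqrt{2} \left(6 + \sqrt{2}\right)\right) = -180 - 15 \sqrt{2} \left(6 + \sqrt{2}\right)$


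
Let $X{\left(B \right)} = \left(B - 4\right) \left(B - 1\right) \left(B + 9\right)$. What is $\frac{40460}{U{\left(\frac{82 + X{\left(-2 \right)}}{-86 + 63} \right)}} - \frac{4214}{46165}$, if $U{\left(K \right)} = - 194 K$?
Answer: $\frac{1528220799}{66530360} \approx 22.97$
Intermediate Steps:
$X{\left(B \right)} = \left(-1 + B\right) \left(-4 + B\right) \left(9 + B\right)$ ($X{\left(B \right)} = \left(-4 + B\right) \left(-1 + B\right) \left(9 + B\right) = \left(-1 + B\right) \left(-4 + B\right) \left(9 + B\right)$)
$\frac{40460}{U{\left(\frac{82 + X{\left(-2 \right)}}{-86 + 63} \right)}} - \frac{4214}{46165} = \frac{40460}{\left(-194\right) \frac{82 + \left(36 + \left(-2\right)^{3} - -82 + 4 \left(-2\right)^{2}\right)}{-86 + 63}} - \frac{4214}{46165} = \frac{40460}{\left(-194\right) \frac{82 + \left(36 - 8 + 82 + 4 \cdot 4\right)}{-23}} - \frac{602}{6595} = \frac{40460}{\left(-194\right) \left(82 + \left(36 - 8 + 82 + 16\right)\right) \left(- \frac{1}{23}\right)} - \frac{602}{6595} = \frac{40460}{\left(-194\right) \left(82 + 126\right) \left(- \frac{1}{23}\right)} - \frac{602}{6595} = \frac{40460}{\left(-194\right) 208 \left(- \frac{1}{23}\right)} - \frac{602}{6595} = \frac{40460}{\left(-194\right) \left(- \frac{208}{23}\right)} - \frac{602}{6595} = \frac{40460}{\frac{40352}{23}} - \frac{602}{6595} = 40460 \cdot \frac{23}{40352} - \frac{602}{6595} = \frac{232645}{10088} - \frac{602}{6595} = \frac{1528220799}{66530360}$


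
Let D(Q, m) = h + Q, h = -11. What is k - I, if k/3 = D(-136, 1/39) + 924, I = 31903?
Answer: -29572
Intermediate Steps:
D(Q, m) = -11 + Q
k = 2331 (k = 3*((-11 - 136) + 924) = 3*(-147 + 924) = 3*777 = 2331)
k - I = 2331 - 1*31903 = 2331 - 31903 = -29572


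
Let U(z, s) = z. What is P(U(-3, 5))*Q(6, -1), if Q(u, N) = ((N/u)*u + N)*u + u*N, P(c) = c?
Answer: 54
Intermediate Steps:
Q(u, N) = 3*N*u (Q(u, N) = (N + N)*u + N*u = (2*N)*u + N*u = 2*N*u + N*u = 3*N*u)
P(U(-3, 5))*Q(6, -1) = -9*(-1)*6 = -3*(-18) = 54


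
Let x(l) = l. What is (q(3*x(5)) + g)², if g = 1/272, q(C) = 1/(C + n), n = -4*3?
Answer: 75625/665856 ≈ 0.11358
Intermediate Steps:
n = -12
q(C) = 1/(-12 + C) (q(C) = 1/(C - 12) = 1/(-12 + C))
g = 1/272 ≈ 0.0036765
(q(3*x(5)) + g)² = (1/(-12 + 3*5) + 1/272)² = (1/(-12 + 15) + 1/272)² = (1/3 + 1/272)² = (⅓ + 1/272)² = (275/816)² = 75625/665856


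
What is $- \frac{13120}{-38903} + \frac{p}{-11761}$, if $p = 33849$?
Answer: $- \frac{1162523327}{457538183} \approx -2.5408$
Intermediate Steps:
$- \frac{13120}{-38903} + \frac{p}{-11761} = - \frac{13120}{-38903} + \frac{33849}{-11761} = \left(-13120\right) \left(- \frac{1}{38903}\right) + 33849 \left(- \frac{1}{11761}\right) = \frac{13120}{38903} - \frac{33849}{11761} = - \frac{1162523327}{457538183}$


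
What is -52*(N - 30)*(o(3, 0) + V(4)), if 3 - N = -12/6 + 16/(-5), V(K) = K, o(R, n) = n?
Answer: 22672/5 ≈ 4534.4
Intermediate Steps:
N = 41/5 (N = 3 - (-12/6 + 16/(-5)) = 3 - (-12*⅙ + 16*(-⅕)) = 3 - (-2 - 16/5) = 3 - 1*(-26/5) = 3 + 26/5 = 41/5 ≈ 8.2000)
-52*(N - 30)*(o(3, 0) + V(4)) = -52*(41/5 - 30)*(0 + 4) = -(-5668)*4/5 = -52*(-436/5) = 22672/5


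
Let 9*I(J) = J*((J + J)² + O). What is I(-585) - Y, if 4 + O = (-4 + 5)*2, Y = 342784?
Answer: -89321154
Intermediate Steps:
O = -2 (O = -4 + (-4 + 5)*2 = -4 + 1*2 = -4 + 2 = -2)
I(J) = J*(-2 + 4*J²)/9 (I(J) = (J*((J + J)² - 2))/9 = (J*((2*J)² - 2))/9 = (J*(4*J² - 2))/9 = (J*(-2 + 4*J²))/9 = J*(-2 + 4*J²)/9)
I(-585) - Y = (2/9)*(-585)*(-1 + 2*(-585)²) - 1*342784 = (2/9)*(-585)*(-1 + 2*342225) - 342784 = (2/9)*(-585)*(-1 + 684450) - 342784 = (2/9)*(-585)*684449 - 342784 = -88978370 - 342784 = -89321154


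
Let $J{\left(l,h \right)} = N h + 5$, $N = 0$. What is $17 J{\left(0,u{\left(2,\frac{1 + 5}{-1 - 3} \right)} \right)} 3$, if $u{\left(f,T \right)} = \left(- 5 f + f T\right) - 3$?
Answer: $255$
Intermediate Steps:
$u{\left(f,T \right)} = -3 - 5 f + T f$ ($u{\left(f,T \right)} = \left(- 5 f + T f\right) - 3 = -3 - 5 f + T f$)
$J{\left(l,h \right)} = 5$ ($J{\left(l,h \right)} = 0 h + 5 = 0 + 5 = 5$)
$17 J{\left(0,u{\left(2,\frac{1 + 5}{-1 - 3} \right)} \right)} 3 = 17 \cdot 5 \cdot 3 = 85 \cdot 3 = 255$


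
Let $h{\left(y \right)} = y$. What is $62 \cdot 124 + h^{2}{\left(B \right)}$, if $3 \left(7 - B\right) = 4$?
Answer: $\frac{69481}{9} \approx 7720.1$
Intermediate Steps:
$B = \frac{17}{3}$ ($B = 7 - \frac{4}{3} = \frac{17}{3} \approx 5.6667$)
$62 \cdot 124 + h^{2}{\left(B \right)} = 62 \cdot 124 + \left(\frac{17}{3}\right)^{2} = 7688 + \frac{289}{9} = \frac{69481}{9}$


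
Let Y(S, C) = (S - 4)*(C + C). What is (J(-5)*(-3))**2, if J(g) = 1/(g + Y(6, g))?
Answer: 9/625 ≈ 0.014400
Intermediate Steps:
Y(S, C) = 2*C*(-4 + S) (Y(S, C) = (-4 + S)*(2*C) = 2*C*(-4 + S))
J(g) = 1/(5*g) (J(g) = 1/(g + 2*g*(-4 + 6)) = 1/(g + 2*g*2) = 1/(g + 4*g) = 1/(5*g))
(J(-5)*(-3))**2 = (((1/5)/(-5))*(-3))**2 = (((1/5)*(-1/5))*(-3))**2 = (-1/25*(-3))**2 = (3/25)**2 = 9/625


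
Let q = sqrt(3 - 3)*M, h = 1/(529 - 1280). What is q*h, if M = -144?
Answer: 0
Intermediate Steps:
h = -1/751 (h = 1/(-751) = -1/751 ≈ -0.0013316)
q = 0 (q = sqrt(3 - 3)*(-144) = sqrt(0)*(-144) = 0*(-144) = 0)
q*h = 0*(-1/751) = 0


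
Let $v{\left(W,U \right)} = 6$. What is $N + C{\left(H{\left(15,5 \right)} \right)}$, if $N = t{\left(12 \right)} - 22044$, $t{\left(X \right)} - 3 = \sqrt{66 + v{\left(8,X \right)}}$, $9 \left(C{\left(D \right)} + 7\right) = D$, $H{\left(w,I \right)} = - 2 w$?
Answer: $- \frac{66154}{3} + 6 \sqrt{2} \approx -22043.0$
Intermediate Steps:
$C{\left(D \right)} = -7 + \frac{D}{9}$
$t{\left(X \right)} = 3 + 6 \sqrt{2}$ ($t{\left(X \right)} = 3 + \sqrt{66 + 6} = 3 + \sqrt{72} = 3 + 6 \sqrt{2}$)
$N = -22041 + 6 \sqrt{2}$ ($N = \left(3 + 6 \sqrt{2}\right) - 22044 = -22041 + 6 \sqrt{2} \approx -22033.0$)
$N + C{\left(H{\left(15,5 \right)} \right)} = \left(-22041 + 6 \sqrt{2}\right) - \left(7 - \frac{\left(-2\right) 15}{9}\right) = \left(-22041 + 6 \sqrt{2}\right) + \left(-7 + \frac{1}{9} \left(-30\right)\right) = \left(-22041 + 6 \sqrt{2}\right) - \frac{31}{3} = - \frac{66154}{3} + 6 \sqrt{2}$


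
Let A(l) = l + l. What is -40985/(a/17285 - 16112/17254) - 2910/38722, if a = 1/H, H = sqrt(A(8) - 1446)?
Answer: 23561668508346371335336307305/536835843666322759690569 - 52724675970043525*I*sqrt(1430)/27727691940825513129 ≈ 43890.0 - 0.071907*I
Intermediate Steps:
A(l) = 2*l
H = I*sqrt(1430) (H = sqrt(2*8 - 1446) = sqrt(16 - 1446) = sqrt(-1430) = I*sqrt(1430) ≈ 37.815*I)
a = -I*sqrt(1430)/1430 (a = 1/(I*sqrt(1430)) = -I*sqrt(1430)/1430 ≈ -0.026444*I)
-40985/(a/17285 - 16112/17254) - 2910/38722 = -40985/(-I*sqrt(1430)/1430/17285 - 16112/17254) - 2910/38722 = -40985/(-I*sqrt(1430)/1430*(1/17285) - 16112*1/17254) - 2910*1/38722 = -40985/(-I*sqrt(1430)/24717550 - 8056/8627) - 1455/19361 = -40985/(-8056/8627 - I*sqrt(1430)/24717550) - 1455/19361 = -1455/19361 - 40985/(-8056/8627 - I*sqrt(1430)/24717550)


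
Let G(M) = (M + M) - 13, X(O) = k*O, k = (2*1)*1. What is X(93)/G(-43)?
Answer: -62/33 ≈ -1.8788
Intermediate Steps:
k = 2 (k = 2*1 = 2)
X(O) = 2*O
G(M) = -13 + 2*M (G(M) = 2*M - 13 = -13 + 2*M)
X(93)/G(-43) = (2*93)/(-13 + 2*(-43)) = 186/(-13 - 86) = 186/(-99) = 186*(-1/99) = -62/33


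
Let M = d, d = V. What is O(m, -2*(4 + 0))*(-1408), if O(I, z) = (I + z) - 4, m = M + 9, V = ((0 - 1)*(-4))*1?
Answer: -1408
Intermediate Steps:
V = 4 (V = -1*(-4)*1 = 4*1 = 4)
d = 4
M = 4
m = 13 (m = 4 + 9 = 13)
O(I, z) = -4 + I + z
O(m, -2*(4 + 0))*(-1408) = (-4 + 13 - 2*(4 + 0))*(-1408) = (-4 + 13 - 2*4)*(-1408) = (-4 + 13 - 8)*(-1408) = 1*(-1408) = -1408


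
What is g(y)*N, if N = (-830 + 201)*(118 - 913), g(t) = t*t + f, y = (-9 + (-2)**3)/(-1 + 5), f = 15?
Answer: 264529095/16 ≈ 1.6533e+7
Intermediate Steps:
y = -17/4 (y = (-9 - 8)/4 = -17*1/4 = -17/4 ≈ -4.2500)
g(t) = 15 + t**2 (g(t) = t*t + 15 = t**2 + 15 = 15 + t**2)
N = 500055 (N = -629*(-795) = 500055)
g(y)*N = (15 + (-17/4)**2)*500055 = (15 + 289/16)*500055 = (529/16)*500055 = 264529095/16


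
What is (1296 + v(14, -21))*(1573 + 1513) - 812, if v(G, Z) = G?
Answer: 4041848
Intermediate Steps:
(1296 + v(14, -21))*(1573 + 1513) - 812 = (1296 + 14)*(1573 + 1513) - 812 = 1310*3086 - 812 = 4042660 - 812 = 4041848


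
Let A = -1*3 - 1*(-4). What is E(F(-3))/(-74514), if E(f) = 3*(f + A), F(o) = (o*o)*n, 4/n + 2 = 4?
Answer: -19/24838 ≈ -0.00076496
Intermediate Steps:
n = 2 (n = 4/(-2 + 4) = 4/2 = 4*(½) = 2)
A = 1 (A = -3 + 4 = 1)
F(o) = 2*o² (F(o) = (o*o)*2 = o²*2 = 2*o²)
E(f) = 3 + 3*f (E(f) = 3*(f + 1) = 3*(1 + f) = 3 + 3*f)
E(F(-3))/(-74514) = (3 + 3*(2*(-3)²))/(-74514) = (3 + 3*(2*9))*(-1/74514) = (3 + 3*18)*(-1/74514) = (3 + 54)*(-1/74514) = 57*(-1/74514) = -19/24838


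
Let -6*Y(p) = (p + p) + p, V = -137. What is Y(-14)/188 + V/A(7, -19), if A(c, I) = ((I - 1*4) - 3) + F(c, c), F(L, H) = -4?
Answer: 12983/2820 ≈ 4.6039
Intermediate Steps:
A(c, I) = -11 + I (A(c, I) = ((I - 1*4) - 3) - 4 = ((I - 4) - 3) - 4 = ((-4 + I) - 3) - 4 = (-7 + I) - 4 = -11 + I)
Y(p) = -p/2 (Y(p) = -((p + p) + p)/6 = -(2*p + p)/6 = -p/2)
Y(-14)/188 + V/A(7, -19) = -½*(-14)/188 - 137/(-11 - 19) = 7*(1/188) - 137/(-30) = 7/188 - 137*(-1/30) = 7/188 + 137/30 = 12983/2820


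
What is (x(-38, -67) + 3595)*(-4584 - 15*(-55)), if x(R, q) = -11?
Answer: -13472256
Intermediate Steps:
(x(-38, -67) + 3595)*(-4584 - 15*(-55)) = (-11 + 3595)*(-4584 - 15*(-55)) = 3584*(-4584 + 825) = 3584*(-3759) = -13472256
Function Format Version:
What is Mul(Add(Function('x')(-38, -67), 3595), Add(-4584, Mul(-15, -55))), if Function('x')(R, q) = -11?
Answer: -13472256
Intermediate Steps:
Mul(Add(Function('x')(-38, -67), 3595), Add(-4584, Mul(-15, -55))) = Mul(Add(-11, 3595), Add(-4584, Mul(-15, -55))) = Mul(3584, Add(-4584, 825)) = Mul(3584, -3759) = -13472256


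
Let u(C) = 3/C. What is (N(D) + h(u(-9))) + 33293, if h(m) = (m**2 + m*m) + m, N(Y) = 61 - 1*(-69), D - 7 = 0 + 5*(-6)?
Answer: 300806/9 ≈ 33423.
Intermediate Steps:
D = -23 (D = 7 + (0 + 5*(-6)) = 7 + (0 - 30) = 7 - 30 = -23)
N(Y) = 130 (N(Y) = 61 + 69 = 130)
h(m) = m + 2*m**2 (h(m) = (m**2 + m**2) + m = 2*m**2 + m = m + 2*m**2)
(N(D) + h(u(-9))) + 33293 = (130 + (3/(-9))*(1 + 2*(3/(-9)))) + 33293 = (130 + (3*(-1/9))*(1 + 2*(3*(-1/9)))) + 33293 = (130 - (1 + 2*(-1/3))/3) + 33293 = (130 - (1 - 2/3)/3) + 33293 = (130 - 1/3*1/3) + 33293 = (130 - 1/9) + 33293 = 1169/9 + 33293 = 300806/9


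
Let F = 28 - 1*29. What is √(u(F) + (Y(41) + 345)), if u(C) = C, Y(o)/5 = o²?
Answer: √8749 ≈ 93.536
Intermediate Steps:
F = -1 (F = 28 - 29 = -1)
Y(o) = 5*o²
√(u(F) + (Y(41) + 345)) = √(-1 + (5*41² + 345)) = √(-1 + (5*1681 + 345)) = √(-1 + (8405 + 345)) = √(-1 + 8750) = √8749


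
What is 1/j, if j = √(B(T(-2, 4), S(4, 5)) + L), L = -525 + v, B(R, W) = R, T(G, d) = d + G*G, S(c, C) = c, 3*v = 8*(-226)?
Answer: -I*√10077/3359 ≈ -0.029885*I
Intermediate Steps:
v = -1808/3 (v = (8*(-226))/3 = (⅓)*(-1808) = -1808/3 ≈ -602.67)
T(G, d) = d + G²
L = -3383/3 (L = -525 - 1808/3 = -3383/3 ≈ -1127.7)
j = I*√10077/3 (j = √((4 + (-2)²) - 3383/3) = √((4 + 4) - 3383/3) = √(8 - 3383/3) = √(-3359/3) = I*√10077/3 ≈ 33.461*I)
1/j = 1/(I*√10077/3) = -I*√10077/3359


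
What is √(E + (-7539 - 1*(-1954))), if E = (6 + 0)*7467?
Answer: √39217 ≈ 198.03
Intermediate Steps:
E = 44802 (E = 6*7467 = 44802)
√(E + (-7539 - 1*(-1954))) = √(44802 + (-7539 - 1*(-1954))) = √(44802 + (-7539 + 1954)) = √(44802 - 5585) = √39217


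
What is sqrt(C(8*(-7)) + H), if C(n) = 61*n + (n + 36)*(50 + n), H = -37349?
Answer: I*sqrt(40645) ≈ 201.61*I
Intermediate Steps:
C(n) = 61*n + (36 + n)*(50 + n)
sqrt(C(8*(-7)) + H) = sqrt((1800 + (8*(-7))**2 + 147*(8*(-7))) - 37349) = sqrt((1800 + (-56)**2 + 147*(-56)) - 37349) = sqrt((1800 + 3136 - 8232) - 37349) = sqrt(-3296 - 37349) = sqrt(-40645) = I*sqrt(40645)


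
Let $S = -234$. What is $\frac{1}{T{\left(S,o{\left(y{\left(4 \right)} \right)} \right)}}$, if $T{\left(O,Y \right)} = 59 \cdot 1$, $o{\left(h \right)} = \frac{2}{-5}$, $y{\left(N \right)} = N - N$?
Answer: $\frac{1}{59} \approx 0.016949$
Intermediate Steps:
$y{\left(N \right)} = 0$
$o{\left(h \right)} = - \frac{2}{5}$ ($o{\left(h \right)} = 2 \left(- \frac{1}{5}\right) = - \frac{2}{5}$)
$T{\left(O,Y \right)} = 59$
$\frac{1}{T{\left(S,o{\left(y{\left(4 \right)} \right)} \right)}} = \frac{1}{59}$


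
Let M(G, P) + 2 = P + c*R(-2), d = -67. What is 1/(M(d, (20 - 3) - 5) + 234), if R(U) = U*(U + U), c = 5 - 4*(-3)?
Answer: 1/380 ≈ 0.0026316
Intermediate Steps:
c = 17 (c = 5 + 12 = 17)
R(U) = 2*U² (R(U) = U*(2*U) = 2*U²)
M(G, P) = 134 + P (M(G, P) = -2 + (P + 17*(2*(-2)²)) = -2 + (P + 17*(2*4)) = -2 + (P + 17*8) = -2 + (P + 136) = -2 + (136 + P) = 134 + P)
1/(M(d, (20 - 3) - 5) + 234) = 1/((134 + ((20 - 3) - 5)) + 234) = 1/((134 + (17 - 5)) + 234) = 1/((134 + 12) + 234) = 1/(146 + 234) = 1/380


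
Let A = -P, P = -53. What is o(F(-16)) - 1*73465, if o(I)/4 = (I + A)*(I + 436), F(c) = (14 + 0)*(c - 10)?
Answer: -163033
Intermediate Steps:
A = 53 (A = -1*(-53) = 53)
F(c) = -140 + 14*c (F(c) = 14*(-10 + c) = -140 + 14*c)
o(I) = 4*(53 + I)*(436 + I) (o(I) = 4*((I + 53)*(I + 436)) = 4*((53 + I)*(436 + I)) = 4*(53 + I)*(436 + I))
o(F(-16)) - 1*73465 = (92432 + 4*(-140 + 14*(-16))² + 1956*(-140 + 14*(-16))) - 1*73465 = (92432 + 4*(-140 - 224)² + 1956*(-140 - 224)) - 73465 = (92432 + 4*(-364)² + 1956*(-364)) - 73465 = (92432 + 4*132496 - 711984) - 73465 = (92432 + 529984 - 711984) - 73465 = -89568 - 73465 = -163033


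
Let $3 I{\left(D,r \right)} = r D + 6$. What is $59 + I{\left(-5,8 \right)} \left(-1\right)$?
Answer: $\frac{211}{3} \approx 70.333$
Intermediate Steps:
$I{\left(D,r \right)} = 2 + \frac{D r}{3}$ ($I{\left(D,r \right)} = \frac{r D + 6}{3} = \frac{D r + 6}{3} = \frac{6 + D r}{3} = 2 + \frac{D r}{3}$)
$59 + I{\left(-5,8 \right)} \left(-1\right) = 59 + \left(2 + \frac{1}{3} \left(-5\right) 8\right) \left(-1\right) = 59 + \left(2 - \frac{40}{3}\right) \left(-1\right) = 59 - - \frac{34}{3} = 59 + \frac{34}{3} = \frac{211}{3}$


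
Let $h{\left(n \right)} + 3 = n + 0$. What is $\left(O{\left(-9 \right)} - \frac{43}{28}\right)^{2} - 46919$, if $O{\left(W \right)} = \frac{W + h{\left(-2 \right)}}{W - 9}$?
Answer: $- \frac{2979507695}{63504} \approx -46918.0$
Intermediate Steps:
$h{\left(n \right)} = -3 + n$ ($h{\left(n \right)} = -3 + \left(n + 0\right) = -3 + n$)
$O{\left(W \right)} = \frac{-5 + W}{-9 + W}$ ($O{\left(W \right)} = \frac{W - 5}{W - 9} = \frac{W - 5}{-9 + W} = \frac{-5 + W}{-9 + W}$)
$\left(O{\left(-9 \right)} - \frac{43}{28}\right)^{2} - 46919 = \left(\frac{-5 - 9}{-9 - 9} - \frac{43}{28}\right)^{2} - 46919 = \left(\frac{1}{-18} \left(-14\right) - \frac{43}{28}\right)^{2} - 46919 = \left(\left(- \frac{1}{18}\right) \left(-14\right) - \frac{43}{28}\right)^{2} - 46919 = \left(\frac{7}{9} - \frac{43}{28}\right)^{2} - 46919 = \left(- \frac{191}{252}\right)^{2} - 46919 = \frac{36481}{63504} - 46919 = - \frac{2979507695}{63504}$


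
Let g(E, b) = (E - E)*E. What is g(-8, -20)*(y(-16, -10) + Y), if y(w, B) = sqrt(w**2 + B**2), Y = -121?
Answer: 0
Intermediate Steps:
y(w, B) = sqrt(B**2 + w**2)
g(E, b) = 0 (g(E, b) = 0*E = 0)
g(-8, -20)*(y(-16, -10) + Y) = 0*(sqrt((-10)**2 + (-16)**2) - 121) = 0*(sqrt(100 + 256) - 121) = 0*(sqrt(356) - 121) = 0*(2*sqrt(89) - 121) = 0*(-121 + 2*sqrt(89)) = 0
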